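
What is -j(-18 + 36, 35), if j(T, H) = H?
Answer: -35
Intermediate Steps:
-j(-18 + 36, 35) = -1*35 = -35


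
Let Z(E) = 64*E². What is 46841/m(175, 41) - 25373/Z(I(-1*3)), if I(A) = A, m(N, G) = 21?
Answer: 8815861/4032 ≈ 2186.5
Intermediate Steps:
46841/m(175, 41) - 25373/Z(I(-1*3)) = 46841/21 - 25373/(64*(-1*3)²) = 46841*(1/21) - 25373/(64*(-3)²) = 46841/21 - 25373/(64*9) = 46841/21 - 25373/576 = 8815861/4032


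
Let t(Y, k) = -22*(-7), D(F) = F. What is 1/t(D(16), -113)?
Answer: 1/154 ≈ 0.0064935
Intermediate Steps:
t(Y, k) = 154
1/t(D(16), -113) = 1/154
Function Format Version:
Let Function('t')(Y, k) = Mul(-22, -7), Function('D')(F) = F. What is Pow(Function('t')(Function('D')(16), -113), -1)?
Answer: Rational(1, 154) ≈ 0.0064935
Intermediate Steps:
Function('t')(Y, k) = 154
Pow(Function('t')(Function('D')(16), -113), -1) = Pow(154, -1) = Rational(1, 154)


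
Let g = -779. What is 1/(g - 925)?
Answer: -1/1704 ≈ -0.00058685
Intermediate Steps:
1/(g - 925) = 1/(-779 - 925) = 1/(-1704) = -1/1704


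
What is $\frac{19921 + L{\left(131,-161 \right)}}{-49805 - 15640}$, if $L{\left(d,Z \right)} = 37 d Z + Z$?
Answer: $\frac{760607}{65445} \approx 11.622$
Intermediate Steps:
$L{\left(d,Z \right)} = Z + 37 Z d$ ($L{\left(d,Z \right)} = 37 Z d + Z = Z + 37 Z d$)
$\frac{19921 + L{\left(131,-161 \right)}}{-49805 - 15640} = \frac{19921 - 161 \left(1 + 37 \cdot 131\right)}{-49805 - 15640} = \frac{19921 - 161 \left(1 + 4847\right)}{-65445} = \left(19921 - 780528\right) \left(- \frac{1}{65445}\right) = \left(-760607\right) \left(- \frac{1}{65445}\right) = \frac{760607}{65445}$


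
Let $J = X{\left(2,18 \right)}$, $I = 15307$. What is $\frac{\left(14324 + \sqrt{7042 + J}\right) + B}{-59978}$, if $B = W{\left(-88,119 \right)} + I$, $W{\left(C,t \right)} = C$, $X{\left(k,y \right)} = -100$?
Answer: $- \frac{29543}{59978} - \frac{\sqrt{6942}}{59978} \approx -0.49395$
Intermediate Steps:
$J = -100$
$B = 15219$ ($B = -88 + 15307 = 15219$)
$\frac{\left(14324 + \sqrt{7042 + J}\right) + B}{-59978} = \frac{\left(14324 + \sqrt{7042 - 100}\right) + 15219}{-59978} = \left(\left(14324 + \sqrt{6942}\right) + 15219\right) \left(- \frac{1}{59978}\right) = \left(29543 + \sqrt{6942}\right) \left(- \frac{1}{59978}\right) = - \frac{29543}{59978} - \frac{\sqrt{6942}}{59978}$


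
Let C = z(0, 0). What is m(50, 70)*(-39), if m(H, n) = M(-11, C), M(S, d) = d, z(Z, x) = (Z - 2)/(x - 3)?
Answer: -26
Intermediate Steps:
z(Z, x) = (-2 + Z)/(-3 + x)
C = 2/3 (C = (-2 + 0)/(-3 + 0) = -2/(-3) = -1/3*(-2) = 2/3 ≈ 0.66667)
m(H, n) = 2/3
m(50, 70)*(-39) = (2/3)*(-39) = -26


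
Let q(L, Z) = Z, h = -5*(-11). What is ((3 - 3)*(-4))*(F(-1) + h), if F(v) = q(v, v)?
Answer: 0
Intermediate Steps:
h = 55
F(v) = v
((3 - 3)*(-4))*(F(-1) + h) = ((3 - 3)*(-4))*(-1 + 55) = (0*(-4))*54 = 0*54 = 0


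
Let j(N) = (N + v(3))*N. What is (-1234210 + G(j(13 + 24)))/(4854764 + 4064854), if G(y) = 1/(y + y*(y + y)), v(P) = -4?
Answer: -3681528711629/26606355291054 ≈ -0.13837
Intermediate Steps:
j(N) = N*(-4 + N) (j(N) = (N - 4)*N = (-4 + N)*N = N*(-4 + N))
G(y) = 1/(y + 2*y²) (G(y) = 1/(y + y*(2*y)) = 1/(y + 2*y²))
(-1234210 + G(j(13 + 24)))/(4854764 + 4064854) = (-1234210 + 1/((((13 + 24)*(-4 + (13 + 24))))*(1 + 2*((13 + 24)*(-4 + (13 + 24))))))/(4854764 + 4064854) = (-1234210 + 1/(((37*(-4 + 37)))*(1 + 2*(37*(-4 + 37)))))/8919618 = (-1234210 + 1/(((37*33))*(1 + 2*(37*33))))*(1/8919618) = (-1234210 + 1/(1221*(1 + 2*1221)))*(1/8919618) = (-1234210 + 1/(1221*(1 + 2442)))*(1/8919618) = (-1234210 + (1/1221)/2443)*(1/8919618) = (-1234210 + (1/1221)*(1/2443))*(1/8919618) = (-1234210 + 1/2982903)*(1/8919618) = -3681528711629/2982903*1/8919618 = -3681528711629/26606355291054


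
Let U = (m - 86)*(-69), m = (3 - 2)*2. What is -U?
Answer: -5796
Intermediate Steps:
m = 2 (m = 1*2 = 2)
U = 5796 (U = (2 - 86)*(-69) = -84*(-69) = 5796)
-U = -1*5796 = -5796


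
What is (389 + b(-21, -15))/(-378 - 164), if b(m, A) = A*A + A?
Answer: -599/542 ≈ -1.1052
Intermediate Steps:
b(m, A) = A + A² (b(m, A) = A² + A = A + A²)
(389 + b(-21, -15))/(-378 - 164) = (389 - 15*(1 - 15))/(-378 - 164) = (389 - 15*(-14))/(-542) = (389 + 210)*(-1/542) = 599*(-1/542) = -599/542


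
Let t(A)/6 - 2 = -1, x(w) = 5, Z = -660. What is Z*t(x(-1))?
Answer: -3960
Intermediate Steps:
t(A) = 6 (t(A) = 12 + 6*(-1) = 12 - 6 = 6)
Z*t(x(-1)) = -660*6 = -3960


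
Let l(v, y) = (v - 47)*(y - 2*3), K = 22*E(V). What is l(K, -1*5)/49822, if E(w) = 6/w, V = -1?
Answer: 1969/49822 ≈ 0.039521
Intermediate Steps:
K = -132 (K = 22*(6/(-1)) = 22*(6*(-1)) = 22*(-6) = -132)
l(v, y) = (-47 + v)*(-6 + y) (l(v, y) = (-47 + v)*(y - 6) = (-47 + v)*(-6 + y))
l(K, -1*5)/49822 = (282 - (-47)*5 - 6*(-132) - (-132)*5)/49822 = (282 - 47*(-5) + 792 - 132*(-5))*(1/49822) = (282 + 235 + 792 + 660)*(1/49822) = 1969*(1/49822) = 1969/49822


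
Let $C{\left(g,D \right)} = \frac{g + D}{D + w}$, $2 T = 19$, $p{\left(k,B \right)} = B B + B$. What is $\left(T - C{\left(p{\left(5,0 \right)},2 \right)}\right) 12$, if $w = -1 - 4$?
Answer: $122$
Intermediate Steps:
$p{\left(k,B \right)} = B + B^{2}$ ($p{\left(k,B \right)} = B^{2} + B = B + B^{2}$)
$w = -5$
$T = \frac{19}{2}$ ($T = \frac{1}{2} \cdot 19 = \frac{19}{2} \approx 9.5$)
$C{\left(g,D \right)} = \frac{D + g}{-5 + D}$ ($C{\left(g,D \right)} = \frac{g + D}{D - 5} = \frac{D + g}{-5 + D}$)
$\left(T - C{\left(p{\left(5,0 \right)},2 \right)}\right) 12 = \left(\frac{19}{2} - \frac{2 + 0 \left(1 + 0\right)}{-5 + 2}\right) 12 = \left(\frac{19}{2} - \frac{2 + 0 \cdot 1}{-3}\right) 12 = \left(\frac{19}{2} - - \frac{2 + 0}{3}\right) 12 = \left(\frac{19}{2} - \left(- \frac{1}{3}\right) 2\right) 12 = \left(\frac{19}{2} - - \frac{2}{3}\right) 12 = \left(\frac{19}{2} + \frac{2}{3}\right) 12 = \frac{61}{6} \cdot 12 = 122$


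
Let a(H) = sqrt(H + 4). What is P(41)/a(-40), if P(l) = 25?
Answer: -25*I/6 ≈ -4.1667*I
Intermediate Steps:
a(H) = sqrt(4 + H)
P(41)/a(-40) = 25/(sqrt(4 - 40)) = 25/(sqrt(-36)) = 25/((6*I)) = 25*(-I/6) = -25*I/6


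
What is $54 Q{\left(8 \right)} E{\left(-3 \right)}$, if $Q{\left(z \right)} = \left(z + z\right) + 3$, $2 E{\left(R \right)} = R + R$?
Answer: $-3078$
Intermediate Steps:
$E{\left(R \right)} = R$ ($E{\left(R \right)} = \frac{R + R}{2} = \frac{2 R}{2} = R$)
$Q{\left(z \right)} = 3 + 2 z$ ($Q{\left(z \right)} = 2 z + 3 = 3 + 2 z$)
$54 Q{\left(8 \right)} E{\left(-3 \right)} = 54 \left(3 + 2 \cdot 8\right) \left(-3\right) = 54 \left(3 + 16\right) \left(-3\right) = 54 \cdot 19 \left(-3\right) = 1026 \left(-3\right) = -3078$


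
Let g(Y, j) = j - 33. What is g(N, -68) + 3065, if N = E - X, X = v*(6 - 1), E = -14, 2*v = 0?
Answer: 2964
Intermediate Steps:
v = 0 (v = (½)*0 = 0)
X = 0 (X = 0*(6 - 1) = 0*5 = 0)
N = -14 (N = -14 - 1*0 = -14 + 0 = -14)
g(Y, j) = -33 + j
g(N, -68) + 3065 = (-33 - 68) + 3065 = -101 + 3065 = 2964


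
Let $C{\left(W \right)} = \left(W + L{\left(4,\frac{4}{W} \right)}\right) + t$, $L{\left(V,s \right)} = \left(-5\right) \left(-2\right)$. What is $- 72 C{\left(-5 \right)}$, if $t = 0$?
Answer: $-360$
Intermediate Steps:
$L{\left(V,s \right)} = 10$
$C{\left(W \right)} = 10 + W$ ($C{\left(W \right)} = \left(W + 10\right) + 0 = \left(10 + W\right) + 0 = 10 + W$)
$- 72 C{\left(-5 \right)} = - 72 \left(10 - 5\right) = \left(-72\right) 5 = -360$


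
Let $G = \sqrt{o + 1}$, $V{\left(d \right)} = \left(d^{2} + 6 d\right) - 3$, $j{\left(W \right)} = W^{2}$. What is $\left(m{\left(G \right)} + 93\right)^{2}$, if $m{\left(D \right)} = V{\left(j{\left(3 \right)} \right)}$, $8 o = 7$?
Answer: $50625$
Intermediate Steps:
$o = \frac{7}{8}$ ($o = \frac{1}{8} \cdot 7 = \frac{7}{8} \approx 0.875$)
$V{\left(d \right)} = -3 + d^{2} + 6 d$
$G = \frac{\sqrt{30}}{4}$ ($G = \sqrt{\frac{7}{8} + 1} = \sqrt{\frac{15}{8}} = \frac{\sqrt{30}}{4} \approx 1.3693$)
$m{\left(D \right)} = 132$ ($m{\left(D \right)} = -3 + \left(3^{2}\right)^{2} + 6 \cdot 3^{2} = -3 + 9^{2} + 6 \cdot 9 = -3 + 81 + 54 = 132$)
$\left(m{\left(G \right)} + 93\right)^{2} = \left(132 + 93\right)^{2} = 225^{2} = 50625$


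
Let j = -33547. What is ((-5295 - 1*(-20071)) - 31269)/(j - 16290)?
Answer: 16493/49837 ≈ 0.33094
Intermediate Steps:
((-5295 - 1*(-20071)) - 31269)/(j - 16290) = ((-5295 - 1*(-20071)) - 31269)/(-33547 - 16290) = ((-5295 + 20071) - 31269)/(-49837) = (14776 - 31269)*(-1/49837) = -16493*(-1/49837) = 16493/49837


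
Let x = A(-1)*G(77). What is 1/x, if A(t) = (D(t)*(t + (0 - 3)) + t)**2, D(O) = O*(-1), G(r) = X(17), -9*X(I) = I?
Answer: -9/425 ≈ -0.021176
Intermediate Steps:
X(I) = -I/9
G(r) = -17/9 (G(r) = -1/9*17 = -17/9)
D(O) = -O
A(t) = (t - t*(-3 + t))**2 (A(t) = ((-t)*(t + (0 - 3)) + t)**2 = ((-t)*(t - 3) + t)**2 = ((-t)*(-3 + t) + t)**2 = (-t*(-3 + t) + t)**2 = (t - t*(-3 + t))**2)
x = -425/9 (x = ((-1)**2*(4 - 1*(-1))**2)*(-17/9) = (1*(4 + 1)**2)*(-17/9) = (1*5**2)*(-17/9) = (1*25)*(-17/9) = 25*(-17/9) = -425/9 ≈ -47.222)
1/x = 1/(-425/9) = -9/425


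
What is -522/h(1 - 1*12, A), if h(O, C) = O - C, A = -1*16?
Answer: -522/5 ≈ -104.40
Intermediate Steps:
A = -16
-522/h(1 - 1*12, A) = -522/((1 - 1*12) - 1*(-16)) = -522/((1 - 12) + 16) = -522/(-11 + 16) = -522/5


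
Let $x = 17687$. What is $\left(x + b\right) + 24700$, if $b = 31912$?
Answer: $74299$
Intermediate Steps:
$\left(x + b\right) + 24700 = \left(17687 + 31912\right) + 24700 = 49599 + 24700 = 74299$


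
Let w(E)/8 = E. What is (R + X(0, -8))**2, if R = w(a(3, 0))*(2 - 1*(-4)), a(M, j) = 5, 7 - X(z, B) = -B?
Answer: 57121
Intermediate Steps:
X(z, B) = 7 + B (X(z, B) = 7 - (-1)*B = 7 + B)
w(E) = 8*E
R = 240 (R = (8*5)*(2 - 1*(-4)) = 40*(2 + 4) = 40*6 = 240)
(R + X(0, -8))**2 = (240 + (7 - 8))**2 = (240 - 1)**2 = 239**2 = 57121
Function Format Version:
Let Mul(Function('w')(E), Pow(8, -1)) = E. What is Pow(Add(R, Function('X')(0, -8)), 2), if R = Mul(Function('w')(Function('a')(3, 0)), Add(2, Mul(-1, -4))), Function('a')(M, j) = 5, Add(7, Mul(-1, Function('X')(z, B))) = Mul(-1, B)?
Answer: 57121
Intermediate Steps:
Function('X')(z, B) = Add(7, B) (Function('X')(z, B) = Add(7, Mul(-1, Mul(-1, B))) = Add(7, B))
Function('w')(E) = Mul(8, E)
R = 240 (R = Mul(Mul(8, 5), Add(2, Mul(-1, -4))) = Mul(40, Add(2, 4)) = Mul(40, 6) = 240)
Pow(Add(R, Function('X')(0, -8)), 2) = Pow(Add(240, Add(7, -8)), 2) = Pow(Add(240, -1), 2) = Pow(239, 2) = 57121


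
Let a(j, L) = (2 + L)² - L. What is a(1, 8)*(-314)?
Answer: -28888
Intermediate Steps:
a(1, 8)*(-314) = ((2 + 8)² - 1*8)*(-314) = (10² - 8)*(-314) = (100 - 8)*(-314) = 92*(-314) = -28888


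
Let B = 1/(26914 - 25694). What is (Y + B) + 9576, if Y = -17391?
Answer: -9534299/1220 ≈ -7815.0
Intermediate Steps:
B = 1/1220 ≈ 0.00081967
(Y + B) + 9576 = (-17391 + 1/1220) + 9576 = -21217019/1220 + 9576 = -9534299/1220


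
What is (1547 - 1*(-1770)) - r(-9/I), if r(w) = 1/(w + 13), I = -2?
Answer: 116093/35 ≈ 3316.9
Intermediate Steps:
r(w) = 1/(13 + w)
(1547 - 1*(-1770)) - r(-9/I) = (1547 - 1*(-1770)) - 1/(13 - 9/(-2)) = (1547 + 1770) - 1/(13 - 9*(-½)) = 3317 - 1/(13 + 9/2) = 3317 - 1/35/2 = 3317 - 1*2/35 = 3317 - 2/35 = 116093/35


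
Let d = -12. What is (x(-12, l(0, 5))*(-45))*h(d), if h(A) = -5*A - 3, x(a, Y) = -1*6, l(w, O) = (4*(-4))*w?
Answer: 15390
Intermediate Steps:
l(w, O) = -16*w
x(a, Y) = -6
h(A) = -3 - 5*A
(x(-12, l(0, 5))*(-45))*h(d) = (-6*(-45))*(-3 - 5*(-12)) = 270*(-3 + 60) = 270*57 = 15390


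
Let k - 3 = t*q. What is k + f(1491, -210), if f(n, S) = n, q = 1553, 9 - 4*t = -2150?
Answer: 3358903/4 ≈ 8.3973e+5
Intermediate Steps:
t = 2159/4 (t = 9/4 - 1/4*(-2150) = 9/4 + 1075/2 = 2159/4 ≈ 539.75)
k = 3352939/4 (k = 3 + (2159/4)*1553 = 3 + 3352927/4 = 3352939/4 ≈ 8.3824e+5)
k + f(1491, -210) = 3352939/4 + 1491 = 3358903/4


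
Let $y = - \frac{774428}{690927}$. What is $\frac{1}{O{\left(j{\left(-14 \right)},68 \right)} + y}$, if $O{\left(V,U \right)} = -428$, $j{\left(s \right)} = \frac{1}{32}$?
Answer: $- \frac{690927}{296491184} \approx -0.0023303$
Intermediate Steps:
$j{\left(s \right)} = \frac{1}{32}$
$y = - \frac{774428}{690927}$ ($y = \left(-774428\right) \frac{1}{690927} = - \frac{774428}{690927} \approx -1.1209$)
$\frac{1}{O{\left(j{\left(-14 \right)},68 \right)} + y} = \frac{1}{-428 - \frac{774428}{690927}} = \frac{1}{- \frac{296491184}{690927}} = - \frac{690927}{296491184}$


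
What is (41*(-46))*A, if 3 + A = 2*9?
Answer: -28290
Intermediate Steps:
A = 15 (A = -3 + 2*9 = -3 + 18 = 15)
(41*(-46))*A = (41*(-46))*15 = -1886*15 = -28290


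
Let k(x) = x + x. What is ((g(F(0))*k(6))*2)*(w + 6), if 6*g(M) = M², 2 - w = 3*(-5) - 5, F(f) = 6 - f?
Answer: 4032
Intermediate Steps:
w = 22 (w = 2 - (3*(-5) - 5) = 2 - (-15 - 5) = 2 - 1*(-20) = 2 + 20 = 22)
g(M) = M²/6
k(x) = 2*x
((g(F(0))*k(6))*2)*(w + 6) = ((((6 - 1*0)²/6)*(2*6))*2)*(22 + 6) = ((((6 + 0)²/6)*12)*2)*28 = ((((⅙)*6²)*12)*2)*28 = ((((⅙)*36)*12)*2)*28 = ((6*12)*2)*28 = (72*2)*28 = 144*28 = 4032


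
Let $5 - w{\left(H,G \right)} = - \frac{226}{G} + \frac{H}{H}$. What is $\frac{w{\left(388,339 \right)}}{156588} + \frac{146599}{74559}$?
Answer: $\frac{11477996077}{5837522346} \approx 1.9662$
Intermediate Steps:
$w{\left(H,G \right)} = 4 + \frac{226}{G}$ ($w{\left(H,G \right)} = 5 - \left(- \frac{226}{G} + \frac{H}{H}\right) = 5 - \left(- \frac{226}{G} + 1\right) = 5 - \left(1 - \frac{226}{G}\right) = 4 + \frac{226}{G}$)
$\frac{w{\left(388,339 \right)}}{156588} + \frac{146599}{74559} = \frac{4 + \frac{226}{339}}{156588} + \frac{146599}{74559} = \left(4 + 226 \cdot \frac{1}{339}\right) \frac{1}{156588} + 146599 \cdot \frac{1}{74559} = \left(4 + \frac{2}{3}\right) \frac{1}{156588} + \frac{146599}{74559} = \frac{14}{3} \cdot \frac{1}{156588} + \frac{146599}{74559} = \frac{7}{234882} + \frac{146599}{74559} = \frac{11477996077}{5837522346}$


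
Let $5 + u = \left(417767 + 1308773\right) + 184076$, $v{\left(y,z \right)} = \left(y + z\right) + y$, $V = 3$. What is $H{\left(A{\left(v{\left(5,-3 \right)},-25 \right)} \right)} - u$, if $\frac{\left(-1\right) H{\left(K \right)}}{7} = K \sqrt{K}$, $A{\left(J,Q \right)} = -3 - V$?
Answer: $-1910611 + 42 i \sqrt{6} \approx -1.9106 \cdot 10^{6} + 102.88 i$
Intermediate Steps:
$v{\left(y,z \right)} = z + 2 y$
$A{\left(J,Q \right)} = -6$ ($A{\left(J,Q \right)} = -3 - 3 = -6$)
$H{\left(K \right)} = - 7 K^{\frac{3}{2}}$ ($H{\left(K \right)} = - 7 K \sqrt{K} = - 7 K^{\frac{3}{2}}$)
$u = 1910611$ ($u = -5 + \left(\left(417767 + 1308773\right) + 184076\right) = -5 + \left(1726540 + 184076\right) = -5 + 1910616 = 1910611$)
$H{\left(A{\left(v{\left(5,-3 \right)},-25 \right)} \right)} - u = - 7 \left(-6\right)^{\frac{3}{2}} - 1910611 = - 7 \left(- 6 i \sqrt{6}\right) - 1910611 = 42 i \sqrt{6} - 1910611 = -1910611 + 42 i \sqrt{6}$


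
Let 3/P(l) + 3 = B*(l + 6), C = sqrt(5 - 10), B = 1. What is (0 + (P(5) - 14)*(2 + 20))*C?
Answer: -1199*I*sqrt(5)/4 ≈ -670.26*I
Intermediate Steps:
C = I*sqrt(5) (C = sqrt(-5) = I*sqrt(5) ≈ 2.2361*I)
P(l) = 3/(3 + l) (P(l) = 3/(-3 + 1*(l + 6)) = 3/(-3 + 1*(6 + l)) = 3/(-3 + (6 + l)) = 3/(3 + l))
(0 + (P(5) - 14)*(2 + 20))*C = (0 + (3/(3 + 5) - 14)*(2 + 20))*(I*sqrt(5)) = (0 + (3/8 - 14)*22)*(I*sqrt(5)) = (0 - 109/8*22)*(I*sqrt(5)) = (0 - 1199/4)*(I*sqrt(5)) = -1199*I*sqrt(5)/4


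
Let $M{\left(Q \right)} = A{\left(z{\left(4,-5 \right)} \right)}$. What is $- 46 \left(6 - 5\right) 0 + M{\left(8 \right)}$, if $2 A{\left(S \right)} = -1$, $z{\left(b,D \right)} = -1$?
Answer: $- \frac{1}{2} \approx -0.5$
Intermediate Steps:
$A{\left(S \right)} = - \frac{1}{2}$ ($A{\left(S \right)} = \frac{1}{2} \left(-1\right) = - \frac{1}{2}$)
$M{\left(Q \right)} = - \frac{1}{2}$
$- 46 \left(6 - 5\right) 0 + M{\left(8 \right)} = - 46 \left(6 - 5\right) 0 - \frac{1}{2} = - 46 \cdot 1 \cdot 0 - \frac{1}{2} = \left(-46\right) 0 - \frac{1}{2} = 0 - \frac{1}{2} = - \frac{1}{2}$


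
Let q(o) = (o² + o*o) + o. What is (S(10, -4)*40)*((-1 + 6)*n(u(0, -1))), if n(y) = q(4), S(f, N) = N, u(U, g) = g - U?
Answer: -28800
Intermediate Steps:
q(o) = o + 2*o² (q(o) = (o² + o²) + o = 2*o² + o = o + 2*o²)
n(y) = 36 (n(y) = 4*(1 + 2*4) = 4*(1 + 8) = 4*9 = 36)
(S(10, -4)*40)*((-1 + 6)*n(u(0, -1))) = (-4*40)*((-1 + 6)*36) = -800*36 = -160*180 = -28800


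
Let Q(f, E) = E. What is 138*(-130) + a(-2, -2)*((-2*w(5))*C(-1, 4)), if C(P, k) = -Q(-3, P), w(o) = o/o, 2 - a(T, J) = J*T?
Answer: -17936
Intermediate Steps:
a(T, J) = 2 - J*T
w(o) = 1
C(P, k) = -P
138*(-130) + a(-2, -2)*((-2*w(5))*C(-1, 4)) = 138*(-130) + (2 - 1*(-2)*(-2))*((-2*1)*(-1*(-1))) = -17940 + (2 - 4)*(-2*1) = -17940 - 2*(-2) = -17940 + 4 = -17936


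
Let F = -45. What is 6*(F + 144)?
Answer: 594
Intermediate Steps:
6*(F + 144) = 6*(-45 + 144) = 6*99 = 594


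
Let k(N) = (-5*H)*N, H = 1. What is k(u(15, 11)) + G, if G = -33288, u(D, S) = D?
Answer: -33363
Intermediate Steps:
k(N) = -5*N (k(N) = (-5*1)*N = -5*N)
k(u(15, 11)) + G = -5*15 - 33288 = -75 - 33288 = -33363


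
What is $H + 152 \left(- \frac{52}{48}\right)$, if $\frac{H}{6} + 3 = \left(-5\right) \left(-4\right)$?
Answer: $- \frac{188}{3} \approx -62.667$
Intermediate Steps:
$H = 102$ ($H = -18 + 6 \left(\left(-5\right) \left(-4\right)\right) = -18 + 6 \cdot 20 = -18 + 120 = 102$)
$H + 152 \left(- \frac{52}{48}\right) = 102 + 152 \left(- \frac{52}{48}\right) = 102 + 152 \left(\left(-52\right) \frac{1}{48}\right) = 102 + 152 \left(- \frac{13}{12}\right) = 102 - \frac{494}{3} = - \frac{188}{3}$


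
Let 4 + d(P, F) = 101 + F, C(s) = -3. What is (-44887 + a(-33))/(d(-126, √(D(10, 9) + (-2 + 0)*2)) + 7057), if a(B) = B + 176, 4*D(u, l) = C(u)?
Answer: -1280394304/204718883 + 89488*I*√19/204718883 ≈ -6.2544 + 0.0019054*I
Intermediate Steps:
D(u, l) = -¾ (D(u, l) = (¼)*(-3) = -¾)
d(P, F) = 97 + F (d(P, F) = -4 + (101 + F) = 97 + F)
a(B) = 176 + B
(-44887 + a(-33))/(d(-126, √(D(10, 9) + (-2 + 0)*2)) + 7057) = (-44887 + (176 - 33))/((97 + √(-¾ + (-2 + 0)*2)) + 7057) = (-44887 + 143)/((97 + √(-¾ - 2*2)) + 7057) = -44744/((97 + √(-¾ - 4)) + 7057) = -44744/((97 + √(-19/4)) + 7057) = -44744/((97 + I*√19/2) + 7057) = -44744/(7154 + I*√19/2)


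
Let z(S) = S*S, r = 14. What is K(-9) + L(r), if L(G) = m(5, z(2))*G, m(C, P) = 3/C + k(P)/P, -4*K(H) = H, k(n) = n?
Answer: 493/20 ≈ 24.650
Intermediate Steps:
K(H) = -H/4
z(S) = S**2
m(C, P) = 1 + 3/C (m(C, P) = 3/C + P/P = 3/C + 1 = 1 + 3/C)
L(G) = 8*G/5 (L(G) = ((3 + 5)/5)*G = ((1/5)*8)*G = 8*G/5)
K(-9) + L(r) = -1/4*(-9) + (8/5)*14 = 9/4 + 112/5 = 493/20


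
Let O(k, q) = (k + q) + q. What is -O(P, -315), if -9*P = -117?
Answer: 617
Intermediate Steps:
P = 13 (P = -⅑*(-117) = 13)
O(k, q) = k + 2*q
-O(P, -315) = -(13 + 2*(-315)) = -(13 - 630) = -1*(-617) = 617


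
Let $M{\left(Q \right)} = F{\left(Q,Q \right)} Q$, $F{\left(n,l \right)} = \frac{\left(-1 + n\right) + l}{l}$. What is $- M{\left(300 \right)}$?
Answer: $-599$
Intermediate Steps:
$F{\left(n,l \right)} = \frac{-1 + l + n}{l}$
$M{\left(Q \right)} = -1 + 2 Q$ ($M{\left(Q \right)} = \frac{-1 + Q + Q}{Q} Q = \frac{-1 + 2 Q}{Q} Q = -1 + 2 Q$)
$- M{\left(300 \right)} = - (-1 + 2 \cdot 300) = - (-1 + 600) = \left(-1\right) 599 = -599$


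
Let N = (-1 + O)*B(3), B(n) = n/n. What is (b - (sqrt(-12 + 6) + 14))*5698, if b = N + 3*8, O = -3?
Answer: 34188 - 5698*I*sqrt(6) ≈ 34188.0 - 13957.0*I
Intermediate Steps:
B(n) = 1
N = -4 (N = (-1 - 3)*1 = -4*1 = -4)
b = 20 (b = -4 + 3*8 = -4 + 24 = 20)
(b - (sqrt(-12 + 6) + 14))*5698 = (20 - (sqrt(-12 + 6) + 14))*5698 = (20 - (sqrt(-6) + 14))*5698 = (20 - (I*sqrt(6) + 14))*5698 = (20 - (14 + I*sqrt(6)))*5698 = (20 + (-14 - I*sqrt(6)))*5698 = (6 - I*sqrt(6))*5698 = 34188 - 5698*I*sqrt(6)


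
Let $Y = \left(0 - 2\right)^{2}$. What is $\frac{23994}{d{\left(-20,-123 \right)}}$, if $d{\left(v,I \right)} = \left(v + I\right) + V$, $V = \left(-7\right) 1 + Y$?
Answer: $- \frac{11997}{73} \approx -164.34$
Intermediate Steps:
$Y = 4$ ($Y = \left(-2\right)^{2} = 4$)
$V = -3$ ($V = \left(-7\right) 1 + 4 = -7 + 4 = -3$)
$d{\left(v,I \right)} = -3 + I + v$ ($d{\left(v,I \right)} = \left(v + I\right) - 3 = \left(I + v\right) - 3 = -3 + I + v$)
$\frac{23994}{d{\left(-20,-123 \right)}} = \frac{23994}{-3 - 123 - 20} = \frac{23994}{-146} = 23994 \left(- \frac{1}{146}\right) = - \frac{11997}{73}$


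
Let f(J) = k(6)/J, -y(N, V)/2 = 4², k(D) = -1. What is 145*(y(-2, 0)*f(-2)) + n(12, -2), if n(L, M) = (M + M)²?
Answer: -2304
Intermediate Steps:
y(N, V) = -32 (y(N, V) = -2*4² = -2*16 = -32)
f(J) = -1/J
n(L, M) = 4*M² (n(L, M) = (2*M)² = 4*M²)
145*(y(-2, 0)*f(-2)) + n(12, -2) = 145*(-(-32)/(-2)) + 4*(-2)² = 145*(-(-32)*(-1)/2) + 4*4 = 145*(-32*½) + 16 = 145*(-16) + 16 = -2320 + 16 = -2304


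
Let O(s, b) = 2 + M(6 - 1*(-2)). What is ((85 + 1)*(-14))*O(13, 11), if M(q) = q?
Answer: -12040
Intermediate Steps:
O(s, b) = 10 (O(s, b) = 2 + (6 - 1*(-2)) = 2 + (6 + 2) = 2 + 8 = 10)
((85 + 1)*(-14))*O(13, 11) = ((85 + 1)*(-14))*10 = (86*(-14))*10 = -1204*10 = -12040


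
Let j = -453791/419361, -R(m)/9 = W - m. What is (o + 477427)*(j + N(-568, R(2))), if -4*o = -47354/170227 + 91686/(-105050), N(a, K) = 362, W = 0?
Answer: 861463617745365526526967/4999439098454900 ≈ 1.7231e+8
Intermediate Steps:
R(m) = 9*m (R(m) = -9*(0 - m) = -(-9)*m = 9*m)
j = -453791/419361 (j = -453791*1/419361 = -453791/419361 ≈ -1.0821)
o = 10290985211/35764692700 (o = -(-47354/170227 + 91686/(-105050))/4 = -(-47354*1/170227 + 91686*(-1/105050))/4 = -(-47354/170227 - 45843/52525)/4 = -¼*(-10290985211/8941173175) = 10290985211/35764692700 ≈ 0.28774)
(o + 477427)*(j + N(-568, R(2))) = (10290985211/35764692700 + 477427)*(-453791/419361 + 362) = (17075040232668111/35764692700)*(151354891/419361) = 861463617745365526526967/4999439098454900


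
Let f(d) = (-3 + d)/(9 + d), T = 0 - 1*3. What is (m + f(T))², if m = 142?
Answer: 19881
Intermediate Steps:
T = -3 (T = 0 - 3 = -3)
f(d) = (-3 + d)/(9 + d)
(m + f(T))² = (142 + (-3 - 3)/(9 - 3))² = (142 - 6/6)² = (142 + (⅙)*(-6))² = (142 - 1)² = 141² = 19881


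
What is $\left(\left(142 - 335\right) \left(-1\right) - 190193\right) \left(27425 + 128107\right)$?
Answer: $-29551080000$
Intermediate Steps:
$\left(\left(142 - 335\right) \left(-1\right) - 190193\right) \left(27425 + 128107\right) = \left(\left(-193\right) \left(-1\right) - 190193\right) 155532 = \left(193 - 190193\right) 155532 = \left(-190000\right) 155532 = -29551080000$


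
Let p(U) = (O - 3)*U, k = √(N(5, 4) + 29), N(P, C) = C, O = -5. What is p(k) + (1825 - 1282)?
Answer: 543 - 8*√33 ≈ 497.04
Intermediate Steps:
k = √33 (k = √(4 + 29) = √33 ≈ 5.7446)
p(U) = -8*U (p(U) = (-5 - 3)*U = -8*U)
p(k) + (1825 - 1282) = -8*√33 + (1825 - 1282) = -8*√33 + 543 = 543 - 8*√33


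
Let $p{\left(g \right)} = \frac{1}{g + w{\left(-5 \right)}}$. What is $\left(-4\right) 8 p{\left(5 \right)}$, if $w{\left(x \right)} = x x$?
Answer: $- \frac{16}{15} \approx -1.0667$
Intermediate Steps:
$w{\left(x \right)} = x^{2}$
$p{\left(g \right)} = \frac{1}{25 + g}$ ($p{\left(g \right)} = \frac{1}{g + \left(-5\right)^{2}} = \frac{1}{g + 25} = \frac{1}{25 + g}$)
$\left(-4\right) 8 p{\left(5 \right)} = \frac{\left(-4\right) 8}{25 + 5} = - \frac{32}{30} = \left(-32\right) \frac{1}{30} = - \frac{16}{15}$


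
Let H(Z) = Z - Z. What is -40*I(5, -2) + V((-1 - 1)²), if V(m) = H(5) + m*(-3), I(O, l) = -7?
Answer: 268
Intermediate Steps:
H(Z) = 0
V(m) = -3*m (V(m) = 0 + m*(-3) = 0 - 3*m = -3*m)
-40*I(5, -2) + V((-1 - 1)²) = -40*(-7) - 3*(-1 - 1)² = 280 - 3*(-2)² = 280 - 3*4 = 280 - 12 = 268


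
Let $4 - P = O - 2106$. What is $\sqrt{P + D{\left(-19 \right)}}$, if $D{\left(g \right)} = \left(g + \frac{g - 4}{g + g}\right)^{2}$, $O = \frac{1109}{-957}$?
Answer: $\frac{\sqrt{3239462640381}}{36366} \approx 49.493$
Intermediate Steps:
$O = - \frac{1109}{957}$ ($O = 1109 \left(- \frac{1}{957}\right) = - \frac{1109}{957} \approx -1.1588$)
$P = \frac{2020379}{957}$ ($P = 4 - \left(- \frac{1109}{957} - 2106\right) = 4 - - \frac{2016551}{957} = 4 + \frac{2016551}{957} = \frac{2020379}{957} \approx 2111.2$)
$D{\left(g \right)} = \left(g + \frac{-4 + g}{2 g}\right)^{2}$
$\sqrt{P + D{\left(-19 \right)}} = \sqrt{\frac{2020379}{957} + \frac{\left(-4 - 19 + 2 \left(-19\right)^{2}\right)^{2}}{4 \cdot 361}} = \sqrt{\frac{2020379}{957} + \frac{1}{4} \cdot \frac{1}{361} \left(-4 - 19 + 2 \cdot 361\right)^{2}} = \sqrt{\frac{2020379}{957} + \frac{1}{4} \cdot \frac{1}{361} \left(-4 - 19 + 722\right)^{2}} = \sqrt{\frac{2020379}{957} + \frac{1}{4} \cdot \frac{1}{361} \cdot 699^{2}} = \sqrt{\frac{2020379}{957} + \frac{1}{4} \cdot \frac{1}{361} \cdot 488601} = \sqrt{\frac{2020379}{957} + \frac{488601}{1444}} = \sqrt{\frac{3385018433}{1381908}} = \frac{\sqrt{3239462640381}}{36366}$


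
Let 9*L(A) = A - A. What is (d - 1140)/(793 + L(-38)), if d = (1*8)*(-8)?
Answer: -1204/793 ≈ -1.5183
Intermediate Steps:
d = -64 (d = 8*(-8) = -64)
L(A) = 0 (L(A) = (A - A)/9 = (⅑)*0 = 0)
(d - 1140)/(793 + L(-38)) = (-64 - 1140)/(793 + 0) = -1204/793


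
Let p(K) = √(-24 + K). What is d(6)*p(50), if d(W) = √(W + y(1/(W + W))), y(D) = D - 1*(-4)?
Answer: 11*√78/6 ≈ 16.192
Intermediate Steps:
y(D) = 4 + D (y(D) = D + 4 = 4 + D)
d(W) = √(4 + W + 1/(2*W)) (d(W) = √(W + (4 + 1/(W + W))) = √(W + (4 + 1/(2*W))) = √(4 + W + 1/(2*W)))
d(6)*p(50) = (√(16 + 2/6 + 4*6)/2)*√(-24 + 50) = (√(16 + 2*(⅙) + 24)/2)*√26 = (√(16 + ⅓ + 24)/2)*√26 = (√(121/3)/2)*√26 = ((11*√3/3)/2)*√26 = (11*√3/6)*√26 = 11*√78/6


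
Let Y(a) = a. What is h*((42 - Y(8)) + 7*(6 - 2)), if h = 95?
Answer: 5890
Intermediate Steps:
h*((42 - Y(8)) + 7*(6 - 2)) = 95*((42 - 1*8) + 7*(6 - 2)) = 95*((42 - 8) + 7*4) = 95*(34 + 28) = 95*62 = 5890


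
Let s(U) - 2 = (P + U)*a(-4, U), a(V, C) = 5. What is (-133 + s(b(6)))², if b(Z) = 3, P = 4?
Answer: 9216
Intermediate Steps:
s(U) = 22 + 5*U (s(U) = 2 + (4 + U)*5 = 2 + (20 + 5*U) = 22 + 5*U)
(-133 + s(b(6)))² = (-133 + (22 + 5*3))² = (-133 + (22 + 15))² = (-133 + 37)² = (-96)² = 9216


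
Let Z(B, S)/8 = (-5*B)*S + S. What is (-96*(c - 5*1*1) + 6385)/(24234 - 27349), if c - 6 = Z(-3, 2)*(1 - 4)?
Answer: -11431/445 ≈ -25.688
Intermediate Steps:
Z(B, S) = 8*S - 40*B*S (Z(B, S) = 8*((-5*B)*S + S) = 8*(-5*B*S + S) = 8*(S - 5*B*S) = 8*S - 40*B*S)
c = -762 (c = 6 + (8*2*(1 - 5*(-3)))*(1 - 4) = 6 + (8*2*(1 + 15))*(-3) = 6 + (8*2*16)*(-3) = 6 + 256*(-3) = 6 - 768 = -762)
(-96*(c - 5*1*1) + 6385)/(24234 - 27349) = (-96*(-762 - 5*1*1) + 6385)/(24234 - 27349) = (-96*(-762 - 5*1) + 6385)/(-3115) = (-96*(-762 - 5) + 6385)*(-1/3115) = (-96*(-767) + 6385)*(-1/3115) = (73632 + 6385)*(-1/3115) = 80017*(-1/3115) = -11431/445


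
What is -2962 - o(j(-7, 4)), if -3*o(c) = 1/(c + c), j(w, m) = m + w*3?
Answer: -302125/102 ≈ -2962.0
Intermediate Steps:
j(w, m) = m + 3*w
o(c) = -1/(6*c) (o(c) = -1/(3*(c + c)) = -1/(2*c)/3 = -1/(6*c))
-2962 - o(j(-7, 4)) = -2962 - (-1)/(6*(4 + 3*(-7))) = -2962 - (-1)/(6*(4 - 21)) = -2962 - (-1)/(6*(-17)) = -2962 - (-1)*(-1)/(6*17) = -2962 - 1*1/102 = -2962 - 1/102 = -302125/102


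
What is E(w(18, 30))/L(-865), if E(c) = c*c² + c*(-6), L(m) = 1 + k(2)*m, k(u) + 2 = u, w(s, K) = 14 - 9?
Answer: 95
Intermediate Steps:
w(s, K) = 5
k(u) = -2 + u
L(m) = 1 (L(m) = 1 + (-2 + 2)*m = 1 + 0*m = 1 + 0 = 1)
E(c) = c³ - 6*c
E(w(18, 30))/L(-865) = (5*(-6 + 5²))/1 = (5*(-6 + 25))*1 = (5*19)*1 = 95*1 = 95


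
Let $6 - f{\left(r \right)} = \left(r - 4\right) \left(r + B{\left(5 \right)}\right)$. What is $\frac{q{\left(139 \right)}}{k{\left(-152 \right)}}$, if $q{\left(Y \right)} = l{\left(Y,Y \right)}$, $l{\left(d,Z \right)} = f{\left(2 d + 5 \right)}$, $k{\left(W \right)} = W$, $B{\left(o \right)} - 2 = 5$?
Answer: $\frac{10113}{19} \approx 532.26$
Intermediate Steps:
$B{\left(o \right)} = 7$ ($B{\left(o \right)} = 2 + 5 = 7$)
$f{\left(r \right)} = 6 - \left(-4 + r\right) \left(7 + r\right)$ ($f{\left(r \right)} = 6 - \left(r - 4\right) \left(r + 7\right) = 6 - \left(-4 + r\right) \left(7 + r\right)$)
$l{\left(d,Z \right)} = 19 - \left(5 + 2 d\right)^{2} - 6 d$ ($l{\left(d,Z \right)} = 34 - \left(2 d + 5\right)^{2} - 3 \left(2 d + 5\right) = 34 - \left(5 + 2 d\right)^{2} - 3 \left(5 + 2 d\right) = 34 - \left(5 + 2 d\right)^{2} - \left(15 + 6 d\right) = 19 - \left(5 + 2 d\right)^{2} - 6 d$)
$q{\left(Y \right)} = 19 - \left(5 + 2 Y\right)^{2} - 6 Y$
$\frac{q{\left(139 \right)}}{k{\left(-152 \right)}} = \frac{19 - \left(5 + 2 \cdot 139\right)^{2} - 834}{-152} = \left(19 - \left(5 + 278\right)^{2} - 834\right) \left(- \frac{1}{152}\right) = \left(19 - 283^{2} - 834\right) \left(- \frac{1}{152}\right) = \left(19 - 80089 - 834\right) \left(- \frac{1}{152}\right) = \left(-80904\right) \left(- \frac{1}{152}\right) = \frac{10113}{19}$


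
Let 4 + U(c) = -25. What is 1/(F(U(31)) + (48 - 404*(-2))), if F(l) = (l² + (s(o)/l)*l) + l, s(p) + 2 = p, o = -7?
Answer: 1/1659 ≈ 0.00060277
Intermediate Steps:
U(c) = -29 (U(c) = -4 - 25 = -29)
s(p) = -2 + p
F(l) = -9 + l + l² (F(l) = (l² + ((-2 - 7)/l)*l) + l = (l² + (-9/l)*l) + l = (l² - 9) + l = (-9 + l²) + l = -9 + l + l²)
1/(F(U(31)) + (48 - 404*(-2))) = 1/((-9 - 29 + (-29)²) + (48 - 404*(-2))) = 1/((-9 - 29 + 841) + (48 + 808)) = 1/(803 + 856) = 1/1659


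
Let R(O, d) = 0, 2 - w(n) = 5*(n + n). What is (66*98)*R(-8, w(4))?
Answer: 0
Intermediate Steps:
w(n) = 2 - 10*n (w(n) = 2 - 5*(n + n) = 2 - 5*2*n = 2 - 10*n)
(66*98)*R(-8, w(4)) = (66*98)*0 = 6468*0 = 0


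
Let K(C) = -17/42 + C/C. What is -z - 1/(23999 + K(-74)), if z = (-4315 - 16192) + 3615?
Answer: 17026848794/1007983 ≈ 16892.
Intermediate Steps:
K(C) = 25/42 (K(C) = -17*1/42 + 1 = -17/42 + 1 = 25/42)
z = -16892 (z = -20507 + 3615 = -16892)
-z - 1/(23999 + K(-74)) = -1*(-16892) - 1/(23999 + 25/42) = 16892 - 1/1007983/42 = 16892 - 1*42/1007983 = 16892 - 42/1007983 = 17026848794/1007983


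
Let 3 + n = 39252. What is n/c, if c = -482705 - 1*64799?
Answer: -39249/547504 ≈ -0.071687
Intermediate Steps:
n = 39249 (n = -3 + 39252 = 39249)
c = -547504 (c = -482705 - 64799 = -547504)
n/c = 39249/(-547504) = 39249*(-1/547504) = -39249/547504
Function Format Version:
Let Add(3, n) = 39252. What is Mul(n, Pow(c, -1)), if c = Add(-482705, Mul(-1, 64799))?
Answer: Rational(-39249, 547504) ≈ -0.071687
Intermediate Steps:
n = 39249 (n = Add(-3, 39252) = 39249)
c = -547504 (c = Add(-482705, -64799) = -547504)
Mul(n, Pow(c, -1)) = Mul(39249, Pow(-547504, -1)) = Mul(39249, Rational(-1, 547504)) = Rational(-39249, 547504)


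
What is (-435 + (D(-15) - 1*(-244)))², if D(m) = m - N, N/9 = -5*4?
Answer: 676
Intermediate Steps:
N = -180 (N = 9*(-5*4) = 9*(-20) = -180)
D(m) = 180 + m (D(m) = m - 1*(-180) = m + 180 = 180 + m)
(-435 + (D(-15) - 1*(-244)))² = (-435 + ((180 - 15) - 1*(-244)))² = (-435 + (165 + 244))² = (-435 + 409)² = (-26)² = 676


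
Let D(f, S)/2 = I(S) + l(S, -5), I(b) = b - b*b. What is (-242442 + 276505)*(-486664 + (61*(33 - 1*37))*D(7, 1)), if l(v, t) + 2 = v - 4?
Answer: -16494122112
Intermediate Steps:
l(v, t) = -6 + v (l(v, t) = -2 + (v - 4) = -2 + (-4 + v) = -6 + v)
I(b) = b - b²
D(f, S) = -12 + 2*S + 2*S*(1 - S) (D(f, S) = 2*(S*(1 - S) + (-6 + S)) = 2*(-6 + S + S*(1 - S)) = -12 + 2*S + 2*S*(1 - S))
(-242442 + 276505)*(-486664 + (61*(33 - 1*37))*D(7, 1)) = (-242442 + 276505)*(-486664 + (61*(33 - 1*37))*(-12 + 2*1 - 2*1*(-1 + 1))) = 34063*(-486664 + (61*(33 - 37))*(-12 + 2 - 2*1*0)) = 34063*(-486664 + (61*(-4))*(-12 + 2 + 0)) = 34063*(-486664 - 244*(-10)) = 34063*(-486664 + 2440) = 34063*(-484224) = -16494122112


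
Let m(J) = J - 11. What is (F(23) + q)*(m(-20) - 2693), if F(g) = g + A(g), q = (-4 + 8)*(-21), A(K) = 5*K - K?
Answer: -84444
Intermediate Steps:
A(K) = 4*K
q = -84 (q = 4*(-21) = -84)
F(g) = 5*g (F(g) = g + 4*g = 5*g)
m(J) = -11 + J
(F(23) + q)*(m(-20) - 2693) = (5*23 - 84)*((-11 - 20) - 2693) = (115 - 84)*(-31 - 2693) = 31*(-2724) = -84444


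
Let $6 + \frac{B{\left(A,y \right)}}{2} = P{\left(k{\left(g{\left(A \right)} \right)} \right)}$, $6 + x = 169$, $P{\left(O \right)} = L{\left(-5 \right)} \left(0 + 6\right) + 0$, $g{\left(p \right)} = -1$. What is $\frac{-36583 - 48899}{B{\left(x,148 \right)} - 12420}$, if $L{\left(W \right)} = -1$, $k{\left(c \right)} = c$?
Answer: $\frac{14247}{2074} \approx 6.8693$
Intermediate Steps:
$P{\left(O \right)} = -6$ ($P{\left(O \right)} = - (0 + 6) + 0 = \left(-1\right) 6 + 0 = -6 + 0 = -6$)
$x = 163$ ($x = -6 + 169 = 163$)
$B{\left(A,y \right)} = -24$ ($B{\left(A,y \right)} = -12 + 2 \left(-6\right) = -12 - 12 = -24$)
$\frac{-36583 - 48899}{B{\left(x,148 \right)} - 12420} = \frac{-36583 - 48899}{-24 - 12420} = - \frac{85482}{-24 - 12420} = - \frac{85482}{-12444} = \left(-85482\right) \left(- \frac{1}{12444}\right) = \frac{14247}{2074}$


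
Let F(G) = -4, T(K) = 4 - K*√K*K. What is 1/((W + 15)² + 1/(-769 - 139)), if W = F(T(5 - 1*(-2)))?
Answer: 908/109867 ≈ 0.0082645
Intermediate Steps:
T(K) = 4 - K^(5/2) (T(K) = 4 - K^(3/2)*K = 4 - K^(5/2))
W = -4
1/((W + 15)² + 1/(-769 - 139)) = 1/((-4 + 15)² + 1/(-769 - 139)) = 1/(11² + 1/(-908)) = 1/(121 - 1/908) = 1/(109867/908) = 908/109867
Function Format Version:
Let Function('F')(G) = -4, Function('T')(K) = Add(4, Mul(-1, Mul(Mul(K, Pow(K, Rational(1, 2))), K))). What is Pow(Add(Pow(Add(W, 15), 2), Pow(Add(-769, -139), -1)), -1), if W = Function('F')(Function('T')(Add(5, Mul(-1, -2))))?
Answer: Rational(908, 109867) ≈ 0.0082645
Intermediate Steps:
Function('T')(K) = Add(4, Mul(-1, Pow(K, Rational(5, 2)))) (Function('T')(K) = Add(4, Mul(-1, Mul(Pow(K, Rational(3, 2)), K))) = Add(4, Mul(-1, Pow(K, Rational(5, 2)))))
W = -4
Pow(Add(Pow(Add(W, 15), 2), Pow(Add(-769, -139), -1)), -1) = Pow(Add(Pow(Add(-4, 15), 2), Pow(Add(-769, -139), -1)), -1) = Pow(Add(Pow(11, 2), Pow(-908, -1)), -1) = Pow(Add(121, Rational(-1, 908)), -1) = Pow(Rational(109867, 908), -1) = Rational(908, 109867)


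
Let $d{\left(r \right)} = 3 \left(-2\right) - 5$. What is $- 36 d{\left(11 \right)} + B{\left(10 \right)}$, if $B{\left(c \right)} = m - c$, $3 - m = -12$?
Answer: $401$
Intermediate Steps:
$d{\left(r \right)} = -11$ ($d{\left(r \right)} = -6 - 5 = -11$)
$m = 15$ ($m = 3 - -12 = 3 + 12 = 15$)
$B{\left(c \right)} = 15 - c$
$- 36 d{\left(11 \right)} + B{\left(10 \right)} = \left(-36\right) \left(-11\right) + \left(15 - 10\right) = 396 + \left(15 - 10\right) = 396 + 5 = 401$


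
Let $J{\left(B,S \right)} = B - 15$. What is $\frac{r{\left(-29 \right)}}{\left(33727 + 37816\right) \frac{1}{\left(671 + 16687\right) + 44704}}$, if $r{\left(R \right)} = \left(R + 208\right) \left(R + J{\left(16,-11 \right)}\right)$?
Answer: $- \frac{311054744}{71543} \approx -4347.8$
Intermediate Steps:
$J{\left(B,S \right)} = -15 + B$
$r{\left(R \right)} = \left(1 + R\right) \left(208 + R\right)$ ($r{\left(R \right)} = \left(R + 208\right) \left(R + \left(-15 + 16\right)\right) = \left(208 + R\right) \left(R + 1\right) = \left(208 + R\right) \left(1 + R\right) = \left(1 + R\right) \left(208 + R\right)$)
$\frac{r{\left(-29 \right)}}{\left(33727 + 37816\right) \frac{1}{\left(671 + 16687\right) + 44704}} = \frac{208 + \left(-29\right)^{2} + 209 \left(-29\right)}{\left(33727 + 37816\right) \frac{1}{\left(671 + 16687\right) + 44704}} = \frac{208 + 841 - 6061}{71543 \frac{1}{17358 + 44704}} = - \frac{5012}{71543 \cdot \frac{1}{62062}} = - \frac{5012}{\frac{71543}{62062}} = \left(-5012\right) \frac{62062}{71543} = - \frac{311054744}{71543}$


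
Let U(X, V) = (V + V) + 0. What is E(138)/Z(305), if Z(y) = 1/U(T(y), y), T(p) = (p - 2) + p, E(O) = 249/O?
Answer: 25315/23 ≈ 1100.7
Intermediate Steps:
T(p) = -2 + 2*p (T(p) = (-2 + p) + p = -2 + 2*p)
U(X, V) = 2*V (U(X, V) = 2*V + 0 = 2*V)
Z(y) = 1/(2*y)
E(138)/Z(305) = (249/138)/(((½)/305)) = (249*(1/138))/(((½)*(1/305))) = 83/(46*(1/610)) = (83/46)*610 = 25315/23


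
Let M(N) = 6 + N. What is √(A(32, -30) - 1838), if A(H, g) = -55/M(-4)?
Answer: I*√7462/2 ≈ 43.191*I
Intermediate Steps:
A(H, g) = -55/2 (A(H, g) = -55/(6 - 4) = -55/2)
√(A(32, -30) - 1838) = √(-55/2 - 1838) = √(-3731/2) = I*√7462/2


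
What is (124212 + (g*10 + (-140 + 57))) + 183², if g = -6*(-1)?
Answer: 157678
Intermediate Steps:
g = 6
(124212 + (g*10 + (-140 + 57))) + 183² = (124212 + (6*10 + (-140 + 57))) + 183² = (124212 + (60 - 83)) + 33489 = (124212 - 23) + 33489 = 124189 + 33489 = 157678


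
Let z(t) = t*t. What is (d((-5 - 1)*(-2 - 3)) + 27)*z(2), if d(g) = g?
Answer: 228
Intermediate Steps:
z(t) = t²
(d((-5 - 1)*(-2 - 3)) + 27)*z(2) = ((-5 - 1)*(-2 - 3) + 27)*2² = (-6*(-5) + 27)*4 = (30 + 27)*4 = 57*4 = 228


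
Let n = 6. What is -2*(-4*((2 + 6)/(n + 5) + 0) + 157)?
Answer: -3390/11 ≈ -308.18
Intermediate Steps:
-2*(-4*((2 + 6)/(n + 5) + 0) + 157) = -2*(-4*((2 + 6)/(6 + 5) + 0) + 157) = -2*(-4*(8/11 + 0) + 157) = -2*(-4*8/11 + 157) = -2*(-32/11 + 157) = -2*1695/11 = -3390/11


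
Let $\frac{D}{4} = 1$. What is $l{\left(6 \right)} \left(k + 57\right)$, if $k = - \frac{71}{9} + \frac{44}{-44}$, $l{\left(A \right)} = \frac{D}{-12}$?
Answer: $- \frac{433}{27} \approx -16.037$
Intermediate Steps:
$D = 4$ ($D = 4 \cdot 1 = 4$)
$l{\left(A \right)} = - \frac{1}{3}$ ($l{\left(A \right)} = \frac{4}{-12} = 4 \left(- \frac{1}{12}\right) = - \frac{1}{3}$)
$k = - \frac{80}{9}$ ($k = \left(-71\right) \frac{1}{9} + 44 \left(- \frac{1}{44}\right) = - \frac{71}{9} - 1 = - \frac{80}{9} \approx -8.8889$)
$l{\left(6 \right)} \left(k + 57\right) = - \frac{- \frac{80}{9} + 57}{3} = \left(- \frac{1}{3}\right) \frac{433}{9} = - \frac{433}{27}$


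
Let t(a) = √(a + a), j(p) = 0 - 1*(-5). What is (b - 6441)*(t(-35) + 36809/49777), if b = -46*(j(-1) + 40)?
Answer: -313281399/49777 - 8511*I*√70 ≈ -6293.7 - 71208.0*I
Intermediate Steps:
j(p) = 5 (j(p) = 0 + 5 = 5)
b = -2070 (b = -46*(5 + 40) = -46*45 = -2070)
t(a) = √2*√a (t(a) = √(2*a) = √2*√a)
(b - 6441)*(t(-35) + 36809/49777) = (-2070 - 6441)*(√2*√(-35) + 36809/49777) = -8511*(√2*(I*√35) + 36809*(1/49777)) = -8511*(I*√70 + 36809/49777) = -8511*(36809/49777 + I*√70) = -313281399/49777 - 8511*I*√70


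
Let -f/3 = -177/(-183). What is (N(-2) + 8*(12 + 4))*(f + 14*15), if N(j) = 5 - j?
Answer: 1705455/61 ≈ 27958.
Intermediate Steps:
f = -177/61 (f = -(-531)/(-183) = -(-531)*(-1)/183 = -3*59/61 = -177/61 ≈ -2.9016)
(N(-2) + 8*(12 + 4))*(f + 14*15) = ((5 - 1*(-2)) + 8*(12 + 4))*(-177/61 + 14*15) = ((5 + 2) + 8*16)*(-177/61 + 210) = (7 + 128)*(12633/61) = 135*(12633/61) = 1705455/61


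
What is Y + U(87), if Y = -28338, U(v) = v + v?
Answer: -28164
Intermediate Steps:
U(v) = 2*v
Y + U(87) = -28338 + 2*87 = -28338 + 174 = -28164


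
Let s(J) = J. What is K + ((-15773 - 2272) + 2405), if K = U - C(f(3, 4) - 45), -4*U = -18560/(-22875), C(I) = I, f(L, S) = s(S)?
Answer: -71366353/4575 ≈ -15599.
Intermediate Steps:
f(L, S) = S
U = -928/4575 (U = -(-4640)/(-22875) = -(-4640)*(-1)/22875 = -¼*3712/4575 = -928/4575 ≈ -0.20284)
K = 186647/4575 (K = -928/4575 - (4 - 45) = -928/4575 - 1*(-41) = -928/4575 + 41 = 186647/4575 ≈ 40.797)
K + ((-15773 - 2272) + 2405) = 186647/4575 + ((-15773 - 2272) + 2405) = 186647/4575 + (-18045 + 2405) = 186647/4575 - 15640 = -71366353/4575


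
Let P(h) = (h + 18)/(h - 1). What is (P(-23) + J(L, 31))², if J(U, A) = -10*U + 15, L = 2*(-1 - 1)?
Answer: 1755625/576 ≈ 3048.0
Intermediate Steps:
L = -4 (L = 2*(-2) = -4)
J(U, A) = 15 - 10*U
P(h) = (18 + h)/(-1 + h)
(P(-23) + J(L, 31))² = ((18 - 23)/(-1 - 23) + (15 - 10*(-4)))² = (-5/(-24) + (15 + 40))² = (-1/24*(-5) + 55)² = (5/24 + 55)² = (1325/24)² = 1755625/576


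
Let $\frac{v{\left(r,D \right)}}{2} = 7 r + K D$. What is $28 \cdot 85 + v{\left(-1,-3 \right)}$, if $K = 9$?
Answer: $2312$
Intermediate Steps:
$v{\left(r,D \right)} = 14 r + 18 D$ ($v{\left(r,D \right)} = 2 \left(7 r + 9 D\right) = 14 r + 18 D$)
$28 \cdot 85 + v{\left(-1,-3 \right)} = 28 \cdot 85 + \left(14 \left(-1\right) + 18 \left(-3\right)\right) = 2380 - 68 = 2312$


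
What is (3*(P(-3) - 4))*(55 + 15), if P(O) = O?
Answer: -1470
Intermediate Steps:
(3*(P(-3) - 4))*(55 + 15) = (3*(-3 - 4))*(55 + 15) = (3*(-7))*70 = -21*70 = -1470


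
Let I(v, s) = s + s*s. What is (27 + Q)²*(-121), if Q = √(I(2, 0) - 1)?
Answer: -88088 - 6534*I ≈ -88088.0 - 6534.0*I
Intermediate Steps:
I(v, s) = s + s²
Q = I (Q = √(0*(1 + 0) - 1) = √(0*1 - 1) = √(0 - 1) = √(-1) = I ≈ 1.0*I)
(27 + Q)²*(-121) = (27 + I)²*(-121) = -121*(27 + I)²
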